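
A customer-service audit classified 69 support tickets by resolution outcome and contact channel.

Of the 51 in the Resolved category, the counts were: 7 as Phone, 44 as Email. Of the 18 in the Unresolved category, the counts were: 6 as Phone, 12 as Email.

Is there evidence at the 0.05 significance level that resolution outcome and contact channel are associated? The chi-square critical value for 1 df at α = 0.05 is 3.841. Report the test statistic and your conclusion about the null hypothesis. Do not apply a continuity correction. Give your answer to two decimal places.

3.35; fail to reject H₀

Row totals: 51, 18. Column totals: 13, 56. Grand total N = 69.
Expected counts (row total × column total / N):
  Resolved, Phone: 51×13/69 = 9.609
  Resolved, Email: 51×56/69 = 41.391
  Unresolved, Phone: 18×13/69 = 3.391
  Unresolved, Email: 18×56/69 = 14.609
Contributions (O − E)²/E:
  (7 − 9.609)²/9.609 = 0.7084
  (44 − 41.391)²/41.391 = 0.1645
  (6 − 3.391)²/3.391 = 2.0073
  (12 − 14.609)²/14.609 = 0.4659
χ² = 0.7084 + 0.1645 + 2.0073 + 0.4659 = 3.35
df = (2−1)(2−1) = 1. Since 3.35 < 3.841, fail to reject the null hypothesis of independence at α = 0.05.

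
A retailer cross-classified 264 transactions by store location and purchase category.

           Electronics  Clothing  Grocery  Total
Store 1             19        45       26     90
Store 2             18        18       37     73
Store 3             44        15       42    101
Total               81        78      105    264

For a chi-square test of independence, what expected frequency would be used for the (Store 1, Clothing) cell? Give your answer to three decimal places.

Row total (Store 1) = 90; column total (Clothing) = 78; grand total N = 264.
Expected count = (row total × column total) / N = 90 × 78 / 264 = 26.591.

26.591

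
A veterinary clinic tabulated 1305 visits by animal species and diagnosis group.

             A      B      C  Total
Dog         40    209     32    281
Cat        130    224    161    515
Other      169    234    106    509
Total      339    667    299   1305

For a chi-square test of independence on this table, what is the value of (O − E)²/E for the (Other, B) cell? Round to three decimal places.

Row total (Other) = 509; column total (B) = 667; N = 1305.
Expected count E = 509 × 667 / 1305 = 260.1556.
Contribution = (O − E)²/E = (234 − 260.1556)² / 260.1556 = 2.630.

2.630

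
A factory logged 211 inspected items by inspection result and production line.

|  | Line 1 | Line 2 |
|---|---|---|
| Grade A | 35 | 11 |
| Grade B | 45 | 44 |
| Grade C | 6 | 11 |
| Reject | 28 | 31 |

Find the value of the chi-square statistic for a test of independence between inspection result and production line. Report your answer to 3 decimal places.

12.870

Row totals: 46, 89, 17, 59. Column totals: 114, 97. Grand total N = 211.
Expected counts (row total × column total / N):
  Grade A, Line 1: 46×114/211 = 24.8531
  Grade A, Line 2: 46×97/211 = 21.1469
  Grade B, Line 1: 89×114/211 = 48.0853
  Grade B, Line 2: 89×97/211 = 40.9147
  Grade C, Line 1: 17×114/211 = 9.1848
  Grade C, Line 2: 17×97/211 = 7.8152
  Reject, Line 1: 59×114/211 = 31.8768
  Reject, Line 2: 59×97/211 = 27.1232
Contributions (O − E)²/E:
  (35 − 24.8531)²/24.8531 = 4.1427
  (11 − 21.1469)²/21.1469 = 4.8688
  (45 − 48.0853)²/48.0853 = 0.1980
  (44 − 40.9147)²/40.9147 = 0.2327
  (6 − 9.1848)²/9.1848 = 1.1043
  (11 − 7.8152)²/7.8152 = 1.2978
  (28 − 31.8768)²/31.8768 = 0.4715
  (31 − 27.1232)²/27.1232 = 0.5541
χ² = 4.1427 + 4.8688 + 0.1980 + 0.2327 + 1.1043 + 1.2978 + 0.4715 + 0.5541 = 12.870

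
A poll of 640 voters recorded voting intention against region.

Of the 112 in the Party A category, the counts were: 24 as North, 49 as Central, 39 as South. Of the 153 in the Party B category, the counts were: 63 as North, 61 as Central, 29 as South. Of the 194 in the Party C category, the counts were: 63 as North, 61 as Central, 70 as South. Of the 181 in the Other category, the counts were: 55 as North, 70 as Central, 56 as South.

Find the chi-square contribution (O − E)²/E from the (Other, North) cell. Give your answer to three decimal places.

Row total (Other) = 181; column total (North) = 205; N = 640.
Expected count E = 181 × 205 / 640 = 57.9766.
Contribution = (O − E)²/E = (55 − 57.9766)² / 57.9766 = 0.153.

0.153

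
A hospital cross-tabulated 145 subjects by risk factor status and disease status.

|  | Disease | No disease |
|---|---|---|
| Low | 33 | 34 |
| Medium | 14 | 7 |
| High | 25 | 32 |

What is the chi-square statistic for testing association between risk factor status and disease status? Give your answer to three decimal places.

Row totals: 67, 21, 57. Column totals: 72, 73. Grand total N = 145.
Expected counts (row total × column total / N):
  Low, Disease: 67×72/145 = 33.2690
  Low, No disease: 67×73/145 = 33.7310
  Medium, Disease: 21×72/145 = 10.4276
  Medium, No disease: 21×73/145 = 10.5724
  High, Disease: 57×72/145 = 28.3034
  High, No disease: 57×73/145 = 28.6966
Contributions (O − E)²/E:
  (33 − 33.2690)²/33.2690 = 0.0022
  (34 − 33.7310)²/33.7310 = 0.0021
  (14 − 10.4276)²/10.4276 = 1.2239
  (7 − 10.5724)²/10.5724 = 1.2071
  (25 − 28.3034)²/28.3034 = 0.3856
  (32 − 28.6966)²/28.6966 = 0.3803
χ² = 0.0022 + 0.0021 + 1.2239 + 1.2071 + 0.3856 + 0.3803 = 3.201

3.201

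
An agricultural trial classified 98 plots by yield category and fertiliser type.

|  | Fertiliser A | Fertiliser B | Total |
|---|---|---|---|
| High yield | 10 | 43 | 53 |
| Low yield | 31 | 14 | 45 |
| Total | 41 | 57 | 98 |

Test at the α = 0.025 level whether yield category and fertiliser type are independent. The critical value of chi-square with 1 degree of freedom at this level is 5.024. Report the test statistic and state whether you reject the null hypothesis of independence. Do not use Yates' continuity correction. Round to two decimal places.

Grand total N = 98.
Expected counts (row total × column total / N):
  High yield, Fertiliser A: 53×41/98 = 22.173
  High yield, Fertiliser B: 53×57/98 = 30.827
  Low yield, Fertiliser A: 45×41/98 = 18.827
  Low yield, Fertiliser B: 45×57/98 = 26.173
Contributions (O − E)²/E:
  (10 − 22.173)²/22.173 = 6.6830
  (43 − 30.827)²/30.827 = 4.8069
  (31 − 18.827)²/18.827 = 7.8707
  (14 − 26.173)²/26.173 = 5.6616
χ² = 6.6830 + 4.8069 + 7.8707 + 5.6616 = 25.02
df = (2−1)(2−1) = 1. Since 25.02 > 5.024, reject the null hypothesis of independence at α = 0.025.

25.02; reject H₀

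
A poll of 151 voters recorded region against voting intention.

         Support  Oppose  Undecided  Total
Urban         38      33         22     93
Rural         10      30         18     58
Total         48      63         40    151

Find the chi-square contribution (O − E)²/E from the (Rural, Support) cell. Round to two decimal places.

3.86

Row total (Rural) = 58; column total (Support) = 48; N = 151.
Expected count E = 58 × 48 / 151 = 18.437.
Contribution = (O − E)²/E = (10 − 18.437)² / 18.437 = 3.86.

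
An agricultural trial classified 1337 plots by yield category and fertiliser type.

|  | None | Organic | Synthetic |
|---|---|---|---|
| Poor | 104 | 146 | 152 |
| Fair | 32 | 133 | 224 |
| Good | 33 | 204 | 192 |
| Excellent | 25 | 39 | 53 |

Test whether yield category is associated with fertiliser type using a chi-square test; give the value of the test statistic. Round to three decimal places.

93.061

Row totals: 402, 389, 429, 117. Column totals: 194, 522, 621. Grand total N = 1337.
Expected counts (row total × column total / N):
  Poor, None: 402×194/1337 = 58.33059
  Poor, Organic: 402×522/1337 = 156.95138
  Poor, Synthetic: 402×621/1337 = 186.71803
  Fair, None: 389×194/1337 = 56.44428
  Fair, Organic: 389×522/1337 = 151.87584
  Fair, Synthetic: 389×621/1337 = 180.67988
  Good, None: 429×194/1337 = 62.24832
  Good, Organic: 429×522/1337 = 167.49289
  Good, Synthetic: 429×621/1337 = 199.25879
  Excellent, None: 117×194/1337 = 16.97681
  Excellent, Organic: 117×522/1337 = 45.67988
  Excellent, Synthetic: 117×621/1337 = 54.34331
Contributions (O − E)²/E:
  (104 − 58.33059)²/58.33059 = 35.7565
  (146 − 156.95138)²/156.95138 = 0.7641
  (152 − 186.71803)²/186.71803 = 6.4554
  (32 − 56.44428)²/56.44428 = 10.5861
  (133 − 151.87584)²/151.87584 = 2.3460
  (224 − 180.67988)²/180.67988 = 10.3865
  (33 − 62.24832)²/62.24832 = 13.7428
  (204 − 167.49289)²/167.49289 = 7.9572
  (192 − 199.25879)²/199.25879 = 0.2644
  (25 − 16.97681)²/16.97681 = 3.7917
  (39 − 45.67988)²/45.67988 = 0.9768
  (53 − 54.34331)²/54.34331 = 0.0332
χ² = 35.7565 + 0.7641 + 6.4554 + 10.5861 + 2.3460 + 10.3865 + 13.7428 + 7.9572 + 0.2644 + 3.7917 + 0.9768 + 0.0332 = 93.061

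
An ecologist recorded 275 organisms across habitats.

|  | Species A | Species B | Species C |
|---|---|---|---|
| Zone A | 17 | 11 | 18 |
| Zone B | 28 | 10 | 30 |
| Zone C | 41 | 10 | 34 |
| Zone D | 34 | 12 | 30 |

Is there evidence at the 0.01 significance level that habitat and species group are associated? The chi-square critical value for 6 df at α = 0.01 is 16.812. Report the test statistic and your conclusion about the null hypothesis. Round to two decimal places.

Row totals: 46, 68, 85, 76. Column totals: 120, 43, 112. Grand total N = 275.
Expected counts (row total × column total / N):
  Zone A, Species A: 46×120/275 = 20.0727
  Zone A, Species B: 46×43/275 = 7.1927
  Zone A, Species C: 46×112/275 = 18.7345
  Zone B, Species A: 68×120/275 = 29.6727
  Zone B, Species B: 68×43/275 = 10.6327
  Zone B, Species C: 68×112/275 = 27.6945
  Zone C, Species A: 85×120/275 = 37.0909
  Zone C, Species B: 85×43/275 = 13.2909
  Zone C, Species C: 85×112/275 = 34.6182
  Zone D, Species A: 76×120/275 = 33.1636
  Zone D, Species B: 76×43/275 = 11.8836
  Zone D, Species C: 76×112/275 = 30.9527
Contributions (O − E)²/E:
  (17 − 20.0727)²/20.0727 = 0.4704
  (11 − 7.1927)²/7.1927 = 2.0153
  (18 − 18.7345)²/18.7345 = 0.0288
  (28 − 29.6727)²/29.6727 = 0.0943
  (10 − 10.6327)²/10.6327 = 0.0376
  (30 − 27.6945)²/27.6945 = 0.1919
  (41 − 37.0909)²/37.0909 = 0.4120
  (10 − 13.2909)²/13.2909 = 0.8148
  (34 − 34.6182)²/34.6182 = 0.0110
  (34 − 33.1636)²/33.1636 = 0.0211
  (12 − 11.8836)²/11.8836 = 0.0011
  (30 − 30.9527)²/30.9527 = 0.0293
χ² = 0.4704 + 2.0153 + 0.0288 + 0.0943 + 0.0376 + 0.1919 + 0.4120 + 0.8148 + 0.0110 + 0.0211 + 0.0011 + 0.0293 = 4.13
df = (4−1)(3−1) = 6. Since 4.13 < 16.812, fail to reject the null hypothesis of independence at α = 0.01.

4.13; fail to reject H₀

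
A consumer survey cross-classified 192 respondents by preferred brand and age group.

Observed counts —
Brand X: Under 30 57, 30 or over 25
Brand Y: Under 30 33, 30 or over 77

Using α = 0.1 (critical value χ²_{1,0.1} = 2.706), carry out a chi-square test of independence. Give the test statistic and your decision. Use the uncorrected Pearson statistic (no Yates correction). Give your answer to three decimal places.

29.453; reject H₀

Row totals: 82, 110. Column totals: 90, 102. Grand total N = 192.
Expected counts (row total × column total / N):
  Brand X, Under 30: 82×90/192 = 38.4375
  Brand X, 30 or over: 82×102/192 = 43.5625
  Brand Y, Under 30: 110×90/192 = 51.5625
  Brand Y, 30 or over: 110×102/192 = 58.4375
Contributions (O − E)²/E:
  (57 − 38.4375)²/38.4375 = 8.9643
  (25 − 43.5625)²/43.5625 = 7.9097
  (33 − 51.5625)²/51.5625 = 6.6825
  (77 − 58.4375)²/58.4375 = 5.8963
χ² = 8.9643 + 7.9097 + 6.6825 + 5.8963 = 29.453
df = (2−1)(2−1) = 1. Since 29.453 > 2.706, reject the null hypothesis of independence at α = 0.1.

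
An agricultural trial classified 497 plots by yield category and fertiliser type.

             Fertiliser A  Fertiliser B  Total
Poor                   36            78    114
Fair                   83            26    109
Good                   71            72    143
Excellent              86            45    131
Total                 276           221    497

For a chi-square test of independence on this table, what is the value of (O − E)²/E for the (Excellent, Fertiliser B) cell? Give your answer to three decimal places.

Row total (Excellent) = 131; column total (Fertiliser B) = 221; N = 497.
Expected count E = 131 × 221 / 497 = 58.2515.
Contribution = (O − E)²/E = (45 − 58.2515)² / 58.2515 = 3.015.

3.015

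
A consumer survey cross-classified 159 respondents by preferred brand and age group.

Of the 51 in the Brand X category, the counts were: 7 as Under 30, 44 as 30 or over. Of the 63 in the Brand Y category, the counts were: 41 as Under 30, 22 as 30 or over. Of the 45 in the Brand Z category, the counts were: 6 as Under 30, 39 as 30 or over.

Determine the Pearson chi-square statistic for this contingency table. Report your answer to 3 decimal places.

45.050

Row totals: 51, 63, 45. Column totals: 54, 105. Grand total N = 159.
Expected counts (row total × column total / N):
  Brand X, Under 30: 51×54/159 = 17.32075
  Brand X, 30 or over: 51×105/159 = 33.67925
  Brand Y, Under 30: 63×54/159 = 21.39623
  Brand Y, 30 or over: 63×105/159 = 41.60377
  Brand Z, Under 30: 45×54/159 = 15.28302
  Brand Z, 30 or over: 45×105/159 = 29.71698
Contributions (O − E)²/E:
  (7 − 17.32075)²/17.32075 = 6.1497
  (44 − 33.67925)²/33.67925 = 3.1627
  (41 − 21.39623)²/21.39623 = 17.9615
  (22 − 41.60377)²/41.60377 = 9.2373
  (6 − 15.28302)²/15.28302 = 5.6386
  (39 − 29.71698)²/29.71698 = 2.8998
χ² = 6.1497 + 3.1627 + 17.9615 + 9.2373 + 5.6386 + 2.8998 = 45.050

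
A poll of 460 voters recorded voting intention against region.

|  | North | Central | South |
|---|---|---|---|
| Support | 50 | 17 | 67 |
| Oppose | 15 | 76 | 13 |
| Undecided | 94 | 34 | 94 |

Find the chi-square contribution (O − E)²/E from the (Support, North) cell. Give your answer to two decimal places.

0.29

Row total (Support) = 134; column total (North) = 159; N = 460.
Expected count E = 134 × 159 / 460 = 46.3174.
Contribution = (O − E)²/E = (50 − 46.3174)² / 46.3174 = 0.29.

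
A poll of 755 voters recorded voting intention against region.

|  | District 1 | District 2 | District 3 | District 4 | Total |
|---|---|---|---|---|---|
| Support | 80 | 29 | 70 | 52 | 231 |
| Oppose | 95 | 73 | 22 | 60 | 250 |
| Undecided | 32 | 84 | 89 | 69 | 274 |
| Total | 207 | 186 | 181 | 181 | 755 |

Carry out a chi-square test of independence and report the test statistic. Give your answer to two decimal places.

Grand total N = 755.
Expected counts (row total × column total / N):
  Support, District 1: 231×207/755 = 63.334
  Support, District 2: 231×186/755 = 56.909
  Support, District 3: 231×181/755 = 55.379
  Support, District 4: 231×181/755 = 55.379
  Oppose, District 1: 250×207/755 = 68.543
  Oppose, District 2: 250×186/755 = 61.589
  Oppose, District 3: 250×181/755 = 59.934
  Oppose, District 4: 250×181/755 = 59.934
  Undecided, District 1: 274×207/755 = 75.123
  Undecided, District 2: 274×186/755 = 67.502
  Undecided, District 3: 274×181/755 = 65.687
  Undecided, District 4: 274×181/755 = 65.687
Contributions (O − E)²/E:
  (80 − 63.334)²/63.334 = 4.3856
  (29 − 56.909)²/56.909 = 13.6870
  (70 − 55.379)²/55.379 = 3.8602
  (52 − 55.379)²/55.379 = 0.2062
  (95 − 68.543)²/68.543 = 10.2122
  (73 − 61.589)²/61.589 = 2.1142
  (22 − 59.934)²/59.934 = 24.0095
  (60 − 59.934)²/59.934 = 0.0001
  (32 − 75.123)²/75.123 = 24.7540
  (84 − 67.502)²/67.502 = 4.0322
  (89 − 65.687)²/65.687 = 8.2740
  (69 − 65.687)²/65.687 = 0.1671
χ² = 4.3856 + 13.6870 + 3.8602 + 0.2062 + 10.2122 + 2.1142 + 24.0095 + 0.0001 + 24.7540 + 4.0322 + 8.2740 + 0.1671 = 95.70

95.70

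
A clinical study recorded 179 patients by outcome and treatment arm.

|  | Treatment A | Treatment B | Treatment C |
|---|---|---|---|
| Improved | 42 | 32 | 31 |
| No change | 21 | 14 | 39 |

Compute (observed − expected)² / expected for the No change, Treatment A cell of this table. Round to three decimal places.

0.977

Row total (No change) = 74; column total (Treatment A) = 63; N = 179.
Expected count E = 74 × 63 / 179 = 26.0447.
Contribution = (O − E)²/E = (21 − 26.0447)² / 26.0447 = 0.977.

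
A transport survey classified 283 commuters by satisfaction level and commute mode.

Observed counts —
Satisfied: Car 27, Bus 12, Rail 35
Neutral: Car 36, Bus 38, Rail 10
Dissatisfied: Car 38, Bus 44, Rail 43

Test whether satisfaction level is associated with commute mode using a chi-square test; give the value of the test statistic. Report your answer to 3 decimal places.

Row totals: 74, 84, 125. Column totals: 101, 94, 88. Grand total N = 283.
Expected counts (row total × column total / N):
  Satisfied, Car: 74×101/283 = 26.4099
  Satisfied, Bus: 74×94/283 = 24.5795
  Satisfied, Rail: 74×88/283 = 23.0106
  Neutral, Car: 84×101/283 = 29.9788
  Neutral, Bus: 84×94/283 = 27.9011
  Neutral, Rail: 84×88/283 = 26.1201
  Dissatisfied, Car: 125×101/283 = 44.6113
  Dissatisfied, Bus: 125×94/283 = 41.5194
  Dissatisfied, Rail: 125×88/283 = 38.8693
Contributions (O − E)²/E:
  (27 − 26.4099)²/26.4099 = 0.0132
  (12 − 24.5795)²/24.5795 = 6.4380
  (35 − 23.0106)²/23.0106 = 6.2469
  (36 − 29.9788)²/29.9788 = 1.2093
  (38 − 27.9011)²/27.9011 = 3.6553
  (10 − 26.1201)²/26.1201 = 9.9486
  (38 − 44.6113)²/44.6113 = 0.9798
  (44 − 41.5194)²/41.5194 = 0.1482
  (43 − 38.8693)²/38.8693 = 0.4390
χ² = 0.0132 + 6.4380 + 6.2469 + 1.2093 + 3.6553 + 9.9486 + 0.9798 + 0.1482 + 0.4390 = 29.078

29.078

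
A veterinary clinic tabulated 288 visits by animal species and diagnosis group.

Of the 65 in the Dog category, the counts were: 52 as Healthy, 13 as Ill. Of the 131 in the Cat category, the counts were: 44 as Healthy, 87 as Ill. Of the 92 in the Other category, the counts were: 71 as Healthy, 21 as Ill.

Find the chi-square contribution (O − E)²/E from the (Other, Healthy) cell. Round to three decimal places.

Row total (Other) = 92; column total (Healthy) = 167; N = 288.
Expected count E = 92 × 167 / 288 = 53.3472.
Contribution = (O − E)²/E = (71 − 53.3472)² / 53.3472 = 5.841.

5.841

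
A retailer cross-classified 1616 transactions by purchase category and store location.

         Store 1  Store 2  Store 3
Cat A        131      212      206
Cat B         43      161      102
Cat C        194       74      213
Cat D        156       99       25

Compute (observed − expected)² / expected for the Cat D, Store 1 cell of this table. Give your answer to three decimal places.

Row total (Cat D) = 280; column total (Store 1) = 524; N = 1616.
Expected count E = 280 × 524 / 1616 = 90.7921.
Contribution = (O − E)²/E = (156 − 90.7921)² / 90.7921 = 46.833.

46.833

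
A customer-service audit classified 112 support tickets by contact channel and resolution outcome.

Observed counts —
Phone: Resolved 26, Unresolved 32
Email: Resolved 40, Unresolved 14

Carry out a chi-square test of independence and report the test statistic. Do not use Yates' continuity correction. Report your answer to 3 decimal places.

9.883

Row totals: 58, 54. Column totals: 66, 46. Grand total N = 112.
Expected counts (row total × column total / N):
  Phone, Resolved: 58×66/112 = 34.1786
  Phone, Unresolved: 58×46/112 = 23.8214
  Email, Resolved: 54×66/112 = 31.8214
  Email, Unresolved: 54×46/112 = 22.1786
Contributions (O − E)²/E:
  (26 − 34.1786)²/34.1786 = 1.9571
  (32 − 23.8214)²/23.8214 = 2.8080
  (40 − 31.8214)²/31.8214 = 2.1020
  (14 − 22.1786)²/22.1786 = 3.0159
χ² = 1.9571 + 2.8080 + 2.1020 + 3.0159 = 9.883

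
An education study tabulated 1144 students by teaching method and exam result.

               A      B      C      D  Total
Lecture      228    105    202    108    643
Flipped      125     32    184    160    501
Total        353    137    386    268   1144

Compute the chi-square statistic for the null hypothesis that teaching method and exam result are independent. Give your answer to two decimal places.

Grand total N = 1144.
Expected counts (row total × column total / N):
  Lecture, A: 643×353/1144 = 198.408
  Lecture, B: 643×137/1144 = 77.003
  Lecture, C: 643×386/1144 = 216.956
  Lecture, D: 643×268/1144 = 150.633
  Flipped, A: 501×353/1144 = 154.592
  Flipped, B: 501×137/1144 = 59.997
  Flipped, C: 501×386/1144 = 169.044
  Flipped, D: 501×268/1144 = 117.367
Contributions (O − E)²/E:
  (228 − 198.408)²/198.408 = 4.4136
  (105 − 77.003)²/77.003 = 10.1792
  (202 − 216.956)²/216.956 = 1.0310
  (108 − 150.633)²/150.633 = 12.0662
  (125 − 154.592)²/154.592 = 5.6645
  (32 − 59.997)²/59.997 = 13.0645
  (184 − 169.044)²/169.044 = 1.3232
  (160 − 117.367)²/117.367 = 15.4862
χ² = 4.4136 + 10.1792 + 1.0310 + 12.0662 + 5.6645 + 13.0645 + 1.3232 + 15.4862 = 63.23

63.23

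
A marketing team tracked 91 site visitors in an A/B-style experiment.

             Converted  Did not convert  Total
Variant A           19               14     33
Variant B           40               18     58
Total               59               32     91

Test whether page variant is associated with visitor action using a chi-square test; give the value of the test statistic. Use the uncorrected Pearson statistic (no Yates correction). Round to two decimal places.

1.20

Grand total N = 91.
Expected counts (row total × column total / N):
  Variant A, Converted: 33×59/91 = 21.396
  Variant A, Did not convert: 33×32/91 = 11.604
  Variant B, Converted: 58×59/91 = 37.604
  Variant B, Did not convert: 58×32/91 = 20.396
Contributions (O − E)²/E:
  (19 − 21.396)²/21.396 = 0.2683
  (14 − 11.604)²/11.604 = 0.4947
  (40 − 37.604)²/37.604 = 0.1527
  (18 − 20.396)²/20.396 = 0.2815
χ² = 0.2683 + 0.4947 + 0.1527 + 0.2815 = 1.20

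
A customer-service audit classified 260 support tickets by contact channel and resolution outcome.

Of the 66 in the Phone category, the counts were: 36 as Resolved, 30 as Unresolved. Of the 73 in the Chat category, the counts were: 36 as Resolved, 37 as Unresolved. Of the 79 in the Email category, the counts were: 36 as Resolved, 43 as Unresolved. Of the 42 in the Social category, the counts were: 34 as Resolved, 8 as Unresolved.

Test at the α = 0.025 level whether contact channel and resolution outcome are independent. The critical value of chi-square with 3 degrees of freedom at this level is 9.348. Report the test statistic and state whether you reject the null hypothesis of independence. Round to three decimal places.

15.189; reject H₀

Row totals: 66, 73, 79, 42. Column totals: 142, 118. Grand total N = 260.
Expected counts (row total × column total / N):
  Phone, Resolved: 66×142/260 = 36.04615
  Phone, Unresolved: 66×118/260 = 29.95385
  Chat, Resolved: 73×142/260 = 39.86923
  Chat, Unresolved: 73×118/260 = 33.13077
  Email, Resolved: 79×142/260 = 43.14615
  Email, Unresolved: 79×118/260 = 35.85385
  Social, Resolved: 42×142/260 = 22.93846
  Social, Unresolved: 42×118/260 = 19.06154
Contributions (O − E)²/E:
  (36 − 36.04615)²/36.04615 = 0.0001
  (30 − 29.95385)²/29.95385 = 0.0001
  (36 − 39.86923)²/39.86923 = 0.3755
  (37 − 33.13077)²/33.13077 = 0.4519
  (36 − 43.14615)²/43.14615 = 1.1836
  (43 − 35.85385)²/35.85385 = 1.4243
  (34 − 22.93846)²/22.93846 = 5.3342
  (8 − 19.06154)²/19.06154 = 6.4191
χ² = 0.0001 + 0.0001 + 0.3755 + 0.4519 + 1.1836 + 1.4243 + 5.3342 + 6.4191 = 15.189
df = (4−1)(2−1) = 3. Since 15.189 > 9.348, reject the null hypothesis of independence at α = 0.025.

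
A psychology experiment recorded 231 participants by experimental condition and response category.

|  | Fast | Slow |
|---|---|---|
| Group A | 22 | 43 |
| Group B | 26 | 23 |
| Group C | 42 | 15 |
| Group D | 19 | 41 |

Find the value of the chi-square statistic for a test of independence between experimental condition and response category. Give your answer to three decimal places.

27.179

Row totals: 65, 49, 57, 60. Column totals: 109, 122. Grand total N = 231.
Expected counts (row total × column total / N):
  Group A, Fast: 65×109/231 = 30.6710
  Group A, Slow: 65×122/231 = 34.3290
  Group B, Fast: 49×109/231 = 23.1212
  Group B, Slow: 49×122/231 = 25.8788
  Group C, Fast: 57×109/231 = 26.8961
  Group C, Slow: 57×122/231 = 30.1039
  Group D, Fast: 60×109/231 = 28.3117
  Group D, Slow: 60×122/231 = 31.6883
Contributions (O − E)²/E:
  (22 − 30.6710)²/30.6710 = 2.4514
  (43 − 34.3290)²/34.3290 = 2.1902
  (26 − 23.1212)²/23.1212 = 0.3584
  (23 − 25.8788)²/25.8788 = 0.3202
  (42 − 26.8961)²/26.8961 = 8.4818
  (15 − 30.1039)²/30.1039 = 7.5780
  (19 − 28.3117)²/28.3117 = 3.0626
  (41 − 31.6883)²/31.6883 = 2.7363
χ² = 2.4514 + 2.1902 + 0.3584 + 0.3202 + 8.4818 + 7.5780 + 3.0626 + 2.7363 = 27.179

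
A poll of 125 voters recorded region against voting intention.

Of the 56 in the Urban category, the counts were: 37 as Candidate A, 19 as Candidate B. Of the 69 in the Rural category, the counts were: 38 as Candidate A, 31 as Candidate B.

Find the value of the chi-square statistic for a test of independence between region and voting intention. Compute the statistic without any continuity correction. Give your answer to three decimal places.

Row totals: 56, 69. Column totals: 75, 50. Grand total N = 125.
Expected counts (row total × column total / N):
  Urban, Candidate A: 56×75/125 = 33.6000
  Urban, Candidate B: 56×50/125 = 22.4000
  Rural, Candidate A: 69×75/125 = 41.4000
  Rural, Candidate B: 69×50/125 = 27.6000
Contributions (O − E)²/E:
  (37 − 33.6000)²/33.6000 = 0.3440
  (19 − 22.4000)²/22.4000 = 0.5161
  (38 − 41.4000)²/41.4000 = 0.2792
  (31 − 27.6000)²/27.6000 = 0.4188
χ² = 0.3440 + 0.5161 + 0.2792 + 0.4188 = 1.558

1.558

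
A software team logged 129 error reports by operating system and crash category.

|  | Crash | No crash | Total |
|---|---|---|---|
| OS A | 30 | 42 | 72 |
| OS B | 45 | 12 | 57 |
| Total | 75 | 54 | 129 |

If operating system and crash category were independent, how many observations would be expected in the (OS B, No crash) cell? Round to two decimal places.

Row total (OS B) = 57; column total (No crash) = 54; grand total N = 129.
Expected count = (row total × column total) / N = 57 × 54 / 129 = 23.86.

23.86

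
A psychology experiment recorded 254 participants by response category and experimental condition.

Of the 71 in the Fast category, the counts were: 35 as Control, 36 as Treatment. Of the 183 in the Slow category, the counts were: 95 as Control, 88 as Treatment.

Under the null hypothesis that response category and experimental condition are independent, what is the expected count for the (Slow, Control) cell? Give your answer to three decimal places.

93.661

Row total (Slow) = 183; column total (Control) = 130; grand total N = 254.
Expected count = (row total × column total) / N = 183 × 130 / 254 = 93.661.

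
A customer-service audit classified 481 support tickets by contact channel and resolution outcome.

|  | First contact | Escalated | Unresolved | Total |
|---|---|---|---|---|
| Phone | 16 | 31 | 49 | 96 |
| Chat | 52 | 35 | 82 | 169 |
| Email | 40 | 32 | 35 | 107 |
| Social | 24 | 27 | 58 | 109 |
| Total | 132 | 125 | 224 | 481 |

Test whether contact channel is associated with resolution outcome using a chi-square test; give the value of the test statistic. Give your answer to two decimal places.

19.74

Grand total N = 481.
Expected counts (row total × column total / N):
  Phone, First contact: 96×132/481 = 26.345
  Phone, Escalated: 96×125/481 = 24.948
  Phone, Unresolved: 96×224/481 = 44.707
  Chat, First contact: 169×132/481 = 46.378
  Chat, Escalated: 169×125/481 = 43.919
  Chat, Unresolved: 169×224/481 = 78.703
  Email, First contact: 107×132/481 = 29.364
  Email, Escalated: 107×125/481 = 27.807
  Email, Unresolved: 107×224/481 = 49.830
  Social, First contact: 109×132/481 = 29.913
  Social, Escalated: 109×125/481 = 28.326
  Social, Unresolved: 109×224/481 = 50.761
Contributions (O − E)²/E:
  (16 − 26.345)²/26.345 = 4.0622
  (31 − 24.948)²/24.948 = 1.4681
  (49 − 44.707)²/44.707 = 0.4122
  (52 − 46.378)²/46.378 = 0.6815
  (35 − 43.919)²/43.919 = 1.8113
  (82 − 78.703)²/78.703 = 0.1381
  (40 − 29.364)²/29.364 = 3.8525
  (32 − 27.807)²/27.807 = 0.6323
  (35 − 49.830)²/49.830 = 4.4136
  (24 − 29.913)²/29.913 = 1.1688
  (27 − 28.326)²/28.326 = 0.0621
  (58 − 50.761)²/50.761 = 1.0324
χ² = 4.0622 + 1.4681 + 0.4122 + 0.6815 + 1.8113 + 0.1381 + 3.8525 + 0.6323 + 4.4136 + 1.1688 + 0.0621 + 1.0324 = 19.74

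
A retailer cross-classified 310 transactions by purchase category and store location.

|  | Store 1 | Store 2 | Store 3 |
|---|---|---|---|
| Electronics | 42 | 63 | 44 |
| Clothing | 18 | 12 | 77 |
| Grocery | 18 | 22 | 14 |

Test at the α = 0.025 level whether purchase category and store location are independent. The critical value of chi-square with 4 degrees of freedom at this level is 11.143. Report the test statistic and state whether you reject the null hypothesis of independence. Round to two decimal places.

56.42; reject H₀

Row totals: 149, 107, 54. Column totals: 78, 97, 135. Grand total N = 310.
Expected counts (row total × column total / N):
  Electronics, Store 1: 149×78/310 = 37.490
  Electronics, Store 2: 149×97/310 = 46.623
  Electronics, Store 3: 149×135/310 = 64.887
  Clothing, Store 1: 107×78/310 = 26.923
  Clothing, Store 2: 107×97/310 = 33.481
  Clothing, Store 3: 107×135/310 = 46.597
  Grocery, Store 1: 54×78/310 = 13.587
  Grocery, Store 2: 54×97/310 = 16.897
  Grocery, Store 3: 54×135/310 = 23.516
Contributions (O − E)²/E:
  (42 − 37.490)²/37.490 = 0.5425
  (63 − 46.623)²/46.623 = 5.7527
  (44 − 64.887)²/64.887 = 6.7235
  (18 − 26.923)²/26.923 = 2.9573
  (12 − 33.481)²/33.481 = 13.7819
  (77 − 46.597)²/46.597 = 19.8370
  (18 − 13.587)²/13.587 = 1.4333
  (22 − 16.897)²/16.897 = 1.5411
  (14 − 23.516)²/23.516 = 3.8508
χ² = 0.5425 + 5.7527 + 6.7235 + 2.9573 + 13.7819 + 19.8370 + 1.4333 + 1.5411 + 3.8508 = 56.42
df = (3−1)(3−1) = 4. Since 56.42 > 11.143, reject the null hypothesis of independence at α = 0.025.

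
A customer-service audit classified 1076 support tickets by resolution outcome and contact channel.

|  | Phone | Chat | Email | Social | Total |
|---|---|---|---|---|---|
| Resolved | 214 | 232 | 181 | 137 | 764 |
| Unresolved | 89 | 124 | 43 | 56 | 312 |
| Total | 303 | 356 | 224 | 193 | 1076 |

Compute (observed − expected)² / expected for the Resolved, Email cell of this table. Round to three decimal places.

3.030

Row total (Resolved) = 764; column total (Email) = 224; N = 1076.
Expected count E = 764 × 224 / 1076 = 159.0483.
Contribution = (O − E)²/E = (181 − 159.0483)² / 159.0483 = 3.030.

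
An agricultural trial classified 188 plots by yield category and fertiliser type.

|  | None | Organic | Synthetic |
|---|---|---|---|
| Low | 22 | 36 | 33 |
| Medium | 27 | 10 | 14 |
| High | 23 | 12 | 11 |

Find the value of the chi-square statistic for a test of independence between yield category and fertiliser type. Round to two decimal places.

Row totals: 91, 51, 46. Column totals: 72, 58, 58. Grand total N = 188.
Expected counts (row total × column total / N):
  Low, None: 91×72/188 = 34.851
  Low, Organic: 91×58/188 = 28.074
  Low, Synthetic: 91×58/188 = 28.074
  Medium, None: 51×72/188 = 19.532
  Medium, Organic: 51×58/188 = 15.734
  Medium, Synthetic: 51×58/188 = 15.734
  High, None: 46×72/188 = 17.617
  High, Organic: 46×58/188 = 14.191
  High, Synthetic: 46×58/188 = 14.191
Contributions (O − E)²/E:
  (22 − 34.851)²/34.851 = 4.7387
  (36 − 28.074)²/28.074 = 2.2377
  (33 − 28.074)²/28.074 = 0.8643
  (27 − 19.532)²/19.532 = 2.8554
  (10 − 15.734)²/15.734 = 2.0897
  (14 − 15.734)²/15.734 = 0.1911
  (23 − 17.617)²/17.617 = 1.6448
  (12 − 14.191)²/14.191 = 0.3383
  (11 − 14.191)²/14.191 = 0.7175
χ² = 4.7387 + 2.2377 + 0.8643 + 2.8554 + 2.0897 + 0.1911 + 1.6448 + 0.3383 + 0.7175 = 15.68

15.68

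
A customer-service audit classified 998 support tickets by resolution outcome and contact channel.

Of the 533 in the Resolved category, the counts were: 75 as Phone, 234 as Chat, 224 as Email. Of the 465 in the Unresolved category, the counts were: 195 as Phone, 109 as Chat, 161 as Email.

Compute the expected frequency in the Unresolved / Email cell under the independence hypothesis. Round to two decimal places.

179.38

Row total (Unresolved) = 465; column total (Email) = 385; grand total N = 998.
Expected count = (row total × column total) / N = 465 × 385 / 998 = 179.38.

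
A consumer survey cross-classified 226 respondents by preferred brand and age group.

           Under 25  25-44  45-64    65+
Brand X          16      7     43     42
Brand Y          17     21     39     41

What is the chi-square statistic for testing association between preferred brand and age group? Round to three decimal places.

Row totals: 108, 118. Column totals: 33, 28, 82, 83. Grand total N = 226.
Expected counts (row total × column total / N):
  Brand X, Under 25: 108×33/226 = 15.7699
  Brand X, 25-44: 108×28/226 = 13.3805
  Brand X, 45-64: 108×82/226 = 39.1858
  Brand X, 65+: 108×83/226 = 39.6637
  Brand Y, Under 25: 118×33/226 = 17.2301
  Brand Y, 25-44: 118×28/226 = 14.6195
  Brand Y, 45-64: 118×82/226 = 42.8142
  Brand Y, 65+: 118×83/226 = 43.3363
Contributions (O − E)²/E:
  (16 − 15.7699)²/15.7699 = 0.0034
  (7 − 13.3805)²/13.3805 = 3.0425
  (43 − 39.1858)²/39.1858 = 0.3713
  (42 − 39.6637)²/39.6637 = 0.1376
  (17 − 17.2301)²/17.2301 = 0.0031
  (21 − 14.6195)²/14.6195 = 2.7847
  (39 − 42.8142)²/42.8142 = 0.3398
  (41 − 43.3363)²/43.3363 = 0.1260
χ² = 0.0034 + 3.0425 + 0.3713 + 0.1376 + 0.0031 + 2.7847 + 0.3398 + 0.1260 = 6.808

6.808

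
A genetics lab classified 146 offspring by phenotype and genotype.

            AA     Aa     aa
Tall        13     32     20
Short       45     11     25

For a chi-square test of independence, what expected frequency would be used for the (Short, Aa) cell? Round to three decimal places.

23.856

Row total (Short) = 81; column total (Aa) = 43; grand total N = 146.
Expected count = (row total × column total) / N = 81 × 43 / 146 = 23.856.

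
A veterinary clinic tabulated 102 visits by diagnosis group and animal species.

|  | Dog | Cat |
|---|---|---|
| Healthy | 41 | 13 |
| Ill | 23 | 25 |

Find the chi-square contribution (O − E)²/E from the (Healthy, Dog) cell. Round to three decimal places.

1.495

Row total (Healthy) = 54; column total (Dog) = 64; N = 102.
Expected count E = 54 × 64 / 102 = 33.8824.
Contribution = (O − E)²/E = (41 − 33.8824)² / 33.8824 = 1.495.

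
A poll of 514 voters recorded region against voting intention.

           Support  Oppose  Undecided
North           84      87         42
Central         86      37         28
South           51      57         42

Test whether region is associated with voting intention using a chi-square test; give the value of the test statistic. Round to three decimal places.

21.265

Row totals: 213, 151, 150. Column totals: 221, 181, 112. Grand total N = 514.
Expected counts (row total × column total / N):
  North, Support: 213×221/514 = 91.58171
  North, Oppose: 213×181/514 = 75.00584
  North, Undecided: 213×112/514 = 46.41245
  Central, Support: 151×221/514 = 64.92412
  Central, Oppose: 151×181/514 = 53.17315
  Central, Undecided: 151×112/514 = 32.90272
  South, Support: 150×221/514 = 64.49416
  South, Oppose: 150×181/514 = 52.82101
  South, Undecided: 150×112/514 = 32.68482
Contributions (O − E)²/E:
  (84 − 91.58171)²/91.58171 = 0.6277
  (87 − 75.00584)²/75.00584 = 1.9180
  (42 − 46.41245)²/46.41245 = 0.4195
  (86 − 64.92412)²/64.92412 = 6.8417
  (37 − 53.17315)²/53.17315 = 4.9192
  (28 − 32.90272)²/32.90272 = 0.7305
  (51 − 64.49416)²/64.49416 = 2.8234
  (57 − 52.82101)²/52.82101 = 0.3306
  (42 − 32.68482)²/32.68482 = 2.6548
χ² = 0.6277 + 1.9180 + 0.4195 + 6.8417 + 4.9192 + 0.7305 + 2.8234 + 0.3306 + 2.6548 = 21.265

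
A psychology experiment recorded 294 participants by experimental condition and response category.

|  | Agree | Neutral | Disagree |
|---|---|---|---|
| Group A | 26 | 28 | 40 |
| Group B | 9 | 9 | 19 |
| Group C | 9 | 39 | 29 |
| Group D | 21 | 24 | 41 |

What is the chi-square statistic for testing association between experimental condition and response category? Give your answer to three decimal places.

Row totals: 94, 37, 77, 86. Column totals: 65, 100, 129. Grand total N = 294.
Expected counts (row total × column total / N):
  Group A, Agree: 94×65/294 = 20.7823
  Group A, Neutral: 94×100/294 = 31.9728
  Group A, Disagree: 94×129/294 = 41.2449
  Group B, Agree: 37×65/294 = 8.1803
  Group B, Neutral: 37×100/294 = 12.5850
  Group B, Disagree: 37×129/294 = 16.2347
  Group C, Agree: 77×65/294 = 17.0238
  Group C, Neutral: 77×100/294 = 26.1905
  Group C, Disagree: 77×129/294 = 33.7857
  Group D, Agree: 86×65/294 = 19.0136
  Group D, Neutral: 86×100/294 = 29.2517
  Group D, Disagree: 86×129/294 = 37.7347
Contributions (O − E)²/E:
  (26 − 20.7823)²/20.7823 = 1.3100
  (28 − 31.9728)²/31.9728 = 0.4936
  (40 − 41.2449)²/41.2449 = 0.0376
  (9 − 8.1803)²/8.1803 = 0.0821
  (9 − 12.5850)²/12.5850 = 1.0212
  (19 − 16.2347)²/16.2347 = 0.4710
  (9 − 17.0238)²/17.0238 = 3.7818
  (39 − 26.1905)²/26.1905 = 6.2650
  (29 − 33.7857)²/33.7857 = 0.6779
  (21 − 19.0136)²/19.0136 = 0.2075
  (24 − 29.2517)²/29.2517 = 0.9429
  (41 − 37.7347)²/37.7347 = 0.2826
χ² = 1.3100 + 0.4936 + 0.0376 + 0.0821 + 1.0212 + 0.4710 + 3.7818 + 6.2650 + 0.6779 + 0.2075 + 0.9429 + 0.2826 = 15.573

15.573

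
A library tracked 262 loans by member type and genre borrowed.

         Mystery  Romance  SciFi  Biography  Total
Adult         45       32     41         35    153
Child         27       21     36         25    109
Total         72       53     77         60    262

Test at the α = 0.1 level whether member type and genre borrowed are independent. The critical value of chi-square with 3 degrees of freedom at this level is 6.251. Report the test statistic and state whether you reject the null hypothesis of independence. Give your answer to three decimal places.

1.425; fail to reject H₀

Grand total N = 262.
Expected counts (row total × column total / N):
  Adult, Mystery: 153×72/262 = 42.0458
  Adult, Romance: 153×53/262 = 30.9504
  Adult, SciFi: 153×77/262 = 44.9656
  Adult, Biography: 153×60/262 = 35.0382
  Child, Mystery: 109×72/262 = 29.9542
  Child, Romance: 109×53/262 = 22.0496
  Child, SciFi: 109×77/262 = 32.0344
  Child, Biography: 109×60/262 = 24.9618
Contributions (O − E)²/E:
  (45 − 42.0458)²/42.0458 = 0.2076
  (32 − 30.9504)²/30.9504 = 0.0356
  (41 − 44.9656)²/44.9656 = 0.3497
  (35 − 35.0382)²/35.0382 = 0.0000
  (27 − 29.9542)²/29.9542 = 0.2914
  (21 − 22.0496)²/22.0496 = 0.0500
  (36 − 32.0344)²/32.0344 = 0.4909
  (25 − 24.9618)²/24.9618 = 0.0001
χ² = 0.2076 + 0.0356 + 0.3497 + 0.0000 + 0.2914 + 0.0500 + 0.4909 + 0.0001 = 1.425
df = (2−1)(4−1) = 3. Since 1.425 < 6.251, fail to reject the null hypothesis of independence at α = 0.1.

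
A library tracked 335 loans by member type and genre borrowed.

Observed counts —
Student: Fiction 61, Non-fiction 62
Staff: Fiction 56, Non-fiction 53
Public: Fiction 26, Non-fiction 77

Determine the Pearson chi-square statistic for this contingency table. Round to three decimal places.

18.573

Row totals: 123, 109, 103. Column totals: 143, 192. Grand total N = 335.
Expected counts (row total × column total / N):
  Student, Fiction: 123×143/335 = 52.5045
  Student, Non-fiction: 123×192/335 = 70.4955
  Staff, Fiction: 109×143/335 = 46.5284
  Staff, Non-fiction: 109×192/335 = 62.4716
  Public, Fiction: 103×143/335 = 43.9672
  Public, Non-fiction: 103×192/335 = 59.0328
Contributions (O − E)²/E:
  (61 − 52.5045)²/52.5045 = 1.3746
  (62 − 70.4955)²/70.4955 = 1.0238
  (56 − 46.5284)²/46.5284 = 1.9281
  (53 − 62.4716)²/62.4716 = 1.4360
  (26 − 43.9672)²/43.9672 = 7.3423
  (77 − 59.0328)²/59.0328 = 5.4685
χ² = 1.3746 + 1.0238 + 1.9281 + 1.4360 + 7.3423 + 5.4685 = 18.573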